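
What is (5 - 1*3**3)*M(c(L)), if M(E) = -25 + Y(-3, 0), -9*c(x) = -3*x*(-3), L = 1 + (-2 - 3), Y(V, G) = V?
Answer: 616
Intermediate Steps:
L = -4 (L = 1 - 5 = -4)
c(x) = -x (c(x) = -(-3*x)*(-3)/9 = -x)
M(E) = -28 (M(E) = -25 - 3 = -28)
(5 - 1*3**3)*M(c(L)) = (5 - 1*3**3)*(-28) = (5 - 1*27)*(-28) = (5 - 27)*(-28) = -22*(-28) = 616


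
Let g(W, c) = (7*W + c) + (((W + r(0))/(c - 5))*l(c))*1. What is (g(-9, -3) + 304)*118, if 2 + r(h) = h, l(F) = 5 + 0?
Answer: 115581/4 ≈ 28895.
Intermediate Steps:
l(F) = 5
r(h) = -2 + h
g(W, c) = c + 7*W + 5*(-2 + W)/(-5 + c) (g(W, c) = (7*W + c) + (((W + (-2 + 0))/(c - 5))*5)*1 = (c + 7*W) + (((W - 2)/(-5 + c))*5)*1 = (c + 7*W) + (((-2 + W)/(-5 + c))*5)*1 = (c + 7*W) + (5*(-2 + W)/(-5 + c))*1 = (c + 7*W) + 5*(-2 + W)/(-5 + c) = c + 7*W + 5*(-2 + W)/(-5 + c))
(g(-9, -3) + 304)*118 = ((-10 + (-3)² - 30*(-9) - 5*(-3) + 7*(-9)*(-3))/(-5 - 3) + 304)*118 = ((-10 + 9 + 270 + 15 + 189)/(-8) + 304)*118 = (-⅛*473 + 304)*118 = (-473/8 + 304)*118 = (1959/8)*118 = 115581/4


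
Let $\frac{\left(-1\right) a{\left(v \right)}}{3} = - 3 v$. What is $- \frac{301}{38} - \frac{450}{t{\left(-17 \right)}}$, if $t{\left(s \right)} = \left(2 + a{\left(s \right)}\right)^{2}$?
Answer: $- \frac{6880201}{866438} \approx -7.9408$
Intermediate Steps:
$a{\left(v \right)} = 9 v$ ($a{\left(v \right)} = - 3 \left(- 3 v\right) = 9 v$)
$t{\left(s \right)} = \left(2 + 9 s\right)^{2}$
$- \frac{301}{38} - \frac{450}{t{\left(-17 \right)}} = - \frac{301}{38} - \frac{450}{\left(2 + 9 \left(-17\right)\right)^{2}} = \left(-301\right) \frac{1}{38} - \frac{450}{\left(2 - 153\right)^{2}} = - \frac{301}{38} - \frac{450}{\left(-151\right)^{2}} = - \frac{301}{38} - \frac{450}{22801} = - \frac{6880201}{866438}$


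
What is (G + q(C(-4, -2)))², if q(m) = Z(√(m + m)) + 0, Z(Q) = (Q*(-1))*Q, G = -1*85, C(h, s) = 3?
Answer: 8281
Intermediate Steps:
G = -85
Z(Q) = -Q² (Z(Q) = (-Q)*Q = -Q²)
q(m) = -2*m (q(m) = -(√(m + m))² + 0 = -(√(2*m))² + 0 = -(√2*√m)² + 0 = -2*m + 0 = -2*m)
(G + q(C(-4, -2)))² = (-85 - 2*3)² = (-85 - 6)² = (-91)² = 8281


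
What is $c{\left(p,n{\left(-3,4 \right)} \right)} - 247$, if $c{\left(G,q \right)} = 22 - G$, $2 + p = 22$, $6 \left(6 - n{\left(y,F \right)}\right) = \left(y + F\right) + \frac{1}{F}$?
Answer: $-245$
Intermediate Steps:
$n{\left(y,F \right)} = 6 - \frac{F}{6} - \frac{y}{6} - \frac{1}{6 F}$ ($n{\left(y,F \right)} = 6 - \frac{\left(y + F\right) + \frac{1}{F}}{6} = 6 - \frac{\left(F + y\right) + \frac{1}{F}}{6} = 6 - \frac{F + y + \frac{1}{F}}{6} = 6 - \left(\frac{F}{6} + \frac{y}{6} + \frac{1}{6 F}\right) = 6 - \frac{F}{6} - \frac{y}{6} - \frac{1}{6 F}$)
$p = 20$ ($p = -2 + 22 = 20$)
$c{\left(p,n{\left(-3,4 \right)} \right)} - 247 = \left(22 - 20\right) - 247 = 2 - 247 = -245$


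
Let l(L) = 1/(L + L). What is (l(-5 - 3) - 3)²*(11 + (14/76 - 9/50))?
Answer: 12550027/121600 ≈ 103.21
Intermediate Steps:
l(L) = 1/(2*L)
(l(-5 - 3) - 3)²*(11 + (14/76 - 9/50)) = (1/(2*(-5 - 3)) - 3)²*(11 + (14/76 - 9/50)) = ((½)/(-8) - 3)²*(11 + (14*(1/76) - 9*1/50)) = ((½)*(-⅛) - 3)²*(11 + (7/38 - 9/50)) = (-1/16 - 3)²*(11 + 2/475) = (-49/16)²*(5227/475) = (2401/256)*(5227/475) = 12550027/121600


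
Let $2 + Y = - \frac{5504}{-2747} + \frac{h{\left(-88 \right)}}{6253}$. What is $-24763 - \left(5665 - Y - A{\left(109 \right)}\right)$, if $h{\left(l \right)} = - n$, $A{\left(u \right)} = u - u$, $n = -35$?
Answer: $- \frac{522661323473}{17176991} \approx -30428.0$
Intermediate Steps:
$A{\left(u \right)} = 0$
$h{\left(l \right)} = 35$ ($h{\left(l \right)} = \left(-1\right) \left(-35\right) = 35$)
$Y = \frac{158675}{17176991}$ ($Y = -2 + \left(- \frac{5504}{-2747} + \frac{35}{6253}\right) = -2 + \left(\left(-5504\right) \left(- \frac{1}{2747}\right) + 35 \cdot \frac{1}{6253}\right) = -2 + \left(\frac{5504}{2747} + \frac{35}{6253}\right) = -2 + \frac{34512657}{17176991} = \frac{158675}{17176991} \approx 0.0092376$)
$-24763 - \left(5665 - Y - A{\left(109 \right)}\right) = -24763 + \left(\left(\frac{158675}{17176991} + 0\right) - 5665\right) = -24763 + \left(\frac{158675}{17176991} - 5665\right) = -24763 - \frac{97307495340}{17176991} = - \frac{522661323473}{17176991}$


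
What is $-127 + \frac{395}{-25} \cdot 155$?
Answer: $-2576$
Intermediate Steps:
$-127 + \frac{395}{-25} \cdot 155 = -127 + 395 \left(- \frac{1}{25}\right) 155 = -127 - 2449 = -2576$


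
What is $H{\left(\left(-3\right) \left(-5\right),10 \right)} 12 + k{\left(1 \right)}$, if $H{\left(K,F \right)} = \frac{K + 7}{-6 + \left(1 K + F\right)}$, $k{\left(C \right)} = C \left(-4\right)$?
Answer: $\frac{188}{19} \approx 9.8947$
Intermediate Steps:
$k{\left(C \right)} = - 4 C$
$H{\left(K,F \right)} = \frac{7 + K}{-6 + F + K}$ ($H{\left(K,F \right)} = \frac{7 + K}{-6 + \left(K + F\right)} = \frac{7 + K}{-6 + \left(F + K\right)} = \frac{7 + K}{-6 + F + K}$)
$H{\left(\left(-3\right) \left(-5\right),10 \right)} 12 + k{\left(1 \right)} = \frac{7 - -15}{-6 + 10 - -15} \cdot 12 - 4 = \frac{7 + 15}{-6 + 10 + 15} \cdot 12 - 4 = \frac{1}{19} \cdot 22 \cdot 12 - 4 = \frac{22}{19} \cdot 12 - 4 = \frac{264}{19} - 4 = \frac{188}{19}$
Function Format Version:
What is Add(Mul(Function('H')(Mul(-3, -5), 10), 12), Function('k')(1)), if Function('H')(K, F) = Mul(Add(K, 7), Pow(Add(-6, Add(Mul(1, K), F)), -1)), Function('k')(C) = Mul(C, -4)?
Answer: Rational(188, 19) ≈ 9.8947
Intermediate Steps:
Function('k')(C) = Mul(-4, C)
Function('H')(K, F) = Mul(Pow(Add(-6, F, K), -1), Add(7, K)) (Function('H')(K, F) = Mul(Add(7, K), Pow(Add(-6, Add(K, F)), -1)) = Mul(Add(7, K), Pow(Add(-6, Add(F, K)), -1)) = Mul(Add(7, K), Pow(Add(-6, F, K), -1)) = Mul(Pow(Add(-6, F, K), -1), Add(7, K)))
Add(Mul(Function('H')(Mul(-3, -5), 10), 12), Function('k')(1)) = Add(Mul(Mul(Pow(Add(-6, 10, Mul(-3, -5)), -1), Add(7, Mul(-3, -5))), 12), Mul(-4, 1)) = Add(Mul(Mul(Pow(Add(-6, 10, 15), -1), Add(7, 15)), 12), -4) = Add(Mul(Mul(Pow(19, -1), 22), 12), -4) = Add(Mul(Mul(Rational(1, 19), 22), 12), -4) = Add(Mul(Rational(22, 19), 12), -4) = Add(Rational(264, 19), -4) = Rational(188, 19)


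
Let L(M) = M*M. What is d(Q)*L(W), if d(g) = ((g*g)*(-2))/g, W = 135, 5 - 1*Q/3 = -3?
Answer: -874800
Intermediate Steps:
Q = 24 (Q = 15 - 3*(-3) = 15 + 9 = 24)
d(g) = -2*g (d(g) = (g**2*(-2))/g = (-2*g**2)/g = -2*g)
L(M) = M**2
d(Q)*L(W) = -2*24*135**2 = -48*18225 = -874800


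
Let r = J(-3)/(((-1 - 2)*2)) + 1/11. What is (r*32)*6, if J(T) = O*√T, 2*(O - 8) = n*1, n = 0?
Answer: 192/11 - 256*I*√3 ≈ 17.455 - 443.4*I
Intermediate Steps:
O = 8 (O = 8 + (0*1)/2 = 8 + (½)*0 = 8 + 0 = 8)
J(T) = 8*√T
r = 1/11 - 4*I*√3/3 (r = (8*√(-3))/(((-1 - 2)*2)) + 1/11 = (8*(I*√3))/((-3*2)) + 1*(1/11) = (8*I*√3)/(-6) + 1/11 = (8*I*√3)*(-⅙) + 1/11 = -4*I*√3/3 + 1/11 = 1/11 - 4*I*√3/3 ≈ 0.090909 - 2.3094*I)
(r*32)*6 = ((1/11 - 4*I*√3/3)*32)*6 = (32/11 - 128*I*√3/3)*6 = 192/11 - 256*I*√3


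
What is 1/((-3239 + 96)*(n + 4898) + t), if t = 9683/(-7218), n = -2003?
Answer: -7218/65676483413 ≈ -1.0990e-7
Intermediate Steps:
t = -9683/7218 (t = 9683*(-1/7218) = -9683/7218 ≈ -1.3415)
1/((-3239 + 96)*(n + 4898) + t) = 1/((-3239 + 96)*(-2003 + 4898) - 9683/7218) = 1/(-3143*2895 - 9683/7218) = 1/(-9098985 - 9683/7218) = 1/(-65676483413/7218) = -7218/65676483413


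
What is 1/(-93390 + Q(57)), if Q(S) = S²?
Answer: -1/90141 ≈ -1.1094e-5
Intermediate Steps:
1/(-93390 + Q(57)) = 1/(-93390 + 57²) = 1/(-93390 + 3249) = 1/(-90141) = -1/90141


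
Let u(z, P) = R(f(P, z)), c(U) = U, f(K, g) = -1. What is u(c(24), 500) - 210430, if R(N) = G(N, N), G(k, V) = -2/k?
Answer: -210428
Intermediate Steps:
R(N) = -2/N
u(z, P) = 2 (u(z, P) = -2/(-1) = -2*(-1) = 2)
u(c(24), 500) - 210430 = 2 - 210430 = -210428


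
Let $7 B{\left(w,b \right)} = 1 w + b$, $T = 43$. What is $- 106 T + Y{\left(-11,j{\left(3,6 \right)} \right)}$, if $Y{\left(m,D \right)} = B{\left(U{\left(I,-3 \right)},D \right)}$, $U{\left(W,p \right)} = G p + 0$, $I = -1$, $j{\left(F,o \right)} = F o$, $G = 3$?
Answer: $- \frac{31897}{7} \approx -4556.7$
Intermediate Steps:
$U{\left(W,p \right)} = 3 p$ ($U{\left(W,p \right)} = 3 p + 0 = 3 p$)
$B{\left(w,b \right)} = \frac{b}{7} + \frac{w}{7}$ ($B{\left(w,b \right)} = \frac{1 w + b}{7} = \frac{w + b}{7} = \frac{b + w}{7} = \frac{b}{7} + \frac{w}{7}$)
$Y{\left(m,D \right)} = - \frac{9}{7} + \frac{D}{7}$ ($Y{\left(m,D \right)} = \frac{D}{7} + \frac{3 \left(-3\right)}{7} = \frac{D}{7} + \frac{1}{7} \left(-9\right) = \frac{D}{7} - \frac{9}{7} = - \frac{9}{7} + \frac{D}{7}$)
$- 106 T + Y{\left(-11,j{\left(3,6 \right)} \right)} = \left(-106\right) 43 - \left(\frac{9}{7} - \frac{3 \cdot 6}{7}\right) = -4558 + \left(- \frac{9}{7} + \frac{1}{7} \cdot 18\right) = -4558 + \left(- \frac{9}{7} + \frac{18}{7}\right) = -4558 + \frac{9}{7} = - \frac{31897}{7}$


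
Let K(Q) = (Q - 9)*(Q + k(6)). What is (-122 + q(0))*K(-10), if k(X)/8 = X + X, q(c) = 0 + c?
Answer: 199348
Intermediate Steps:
q(c) = c
k(X) = 16*X (k(X) = 8*(X + X) = 8*(2*X) = 16*X)
K(Q) = (-9 + Q)*(96 + Q) (K(Q) = (Q - 9)*(Q + 16*6) = (-9 + Q)*(Q + 96) = (-9 + Q)*(96 + Q))
(-122 + q(0))*K(-10) = (-122 + 0)*(-864 + (-10)² + 87*(-10)) = -122*(-864 + 100 - 870) = -122*(-1634) = 199348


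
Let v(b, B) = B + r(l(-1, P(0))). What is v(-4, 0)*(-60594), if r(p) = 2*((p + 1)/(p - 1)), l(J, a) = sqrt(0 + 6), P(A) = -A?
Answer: -848316/5 - 242376*sqrt(6)/5 ≈ -2.8840e+5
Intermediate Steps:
l(J, a) = sqrt(6)
r(p) = 2*(1 + p)/(-1 + p) (r(p) = 2*((1 + p)/(-1 + p)) = 2*(1 + p)/(-1 + p))
v(b, B) = B + 2*(1 + sqrt(6))/(-1 + sqrt(6))
v(-4, 0)*(-60594) = (14/5 + 0 + 4*sqrt(6)/5)*(-60594) = (14/5 + 4*sqrt(6)/5)*(-60594) = -848316/5 - 242376*sqrt(6)/5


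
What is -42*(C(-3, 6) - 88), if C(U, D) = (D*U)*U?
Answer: 1428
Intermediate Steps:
C(U, D) = D*U²
-42*(C(-3, 6) - 88) = -42*(6*(-3)² - 88) = -42*(6*9 - 88) = -42*(54 - 88) = -42*(-34) = 1428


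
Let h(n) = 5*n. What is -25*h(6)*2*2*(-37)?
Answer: 111000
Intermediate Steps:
-25*h(6)*2*2*(-37) = -25*(5*6)*2*2*(-37) = -25*30*2*2*(-37) = -1500*2*(-37) = -25*120*(-37) = -3000*(-37) = 111000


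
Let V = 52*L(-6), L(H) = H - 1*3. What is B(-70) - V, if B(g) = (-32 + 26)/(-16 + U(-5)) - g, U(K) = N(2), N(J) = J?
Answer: 3769/7 ≈ 538.43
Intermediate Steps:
L(H) = -3 + H (L(H) = H - 3 = -3 + H)
U(K) = 2
V = -468 (V = 52*(-3 - 6) = 52*(-9) = -468)
B(g) = 3/7 - g (B(g) = (-32 + 26)/(-16 + 2) - g = -6/(-14) - g = -6*(-1/14) - g = 3/7 - g)
B(-70) - V = (3/7 - 1*(-70)) - 1*(-468) = (3/7 + 70) + 468 = 493/7 + 468 = 3769/7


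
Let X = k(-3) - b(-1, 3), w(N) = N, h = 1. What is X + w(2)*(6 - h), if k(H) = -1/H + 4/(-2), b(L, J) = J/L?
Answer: 34/3 ≈ 11.333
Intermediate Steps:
k(H) = -2 - 1/H (k(H) = -1/H + 4*(-½) = -1/H - 2 = -2 - 1/H)
X = 4/3 (X = (-2 - 1/(-3)) - 3/(-1) = (-2 - 1*(-⅓)) - 3*(-1) = (-2 + ⅓) - 1*(-3) = -5/3 + 3 = 4/3 ≈ 1.3333)
X + w(2)*(6 - h) = 4/3 + 2*(6 - 1*1) = 4/3 + 2*(6 - 1) = 4/3 + 2*5 = 4/3 + 10 = 34/3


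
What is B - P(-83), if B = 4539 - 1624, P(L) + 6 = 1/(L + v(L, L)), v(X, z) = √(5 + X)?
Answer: 20350690/6967 + I*√78/6967 ≈ 2921.0 + 0.0012677*I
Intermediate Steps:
P(L) = -6 + 1/(L + √(5 + L))
B = 2915
B - P(-83) = 2915 - (1 - 6*(-83) - 6*√(5 - 83))/(-83 + √(5 - 83)) = 2915 - (1 + 498 - 6*I*√78)/(-83 + √(-78)) = 2915 - (1 + 498 - 6*I*√78)/(-83 + I*√78) = 2915 - (499 - 6*I*√78)/(-83 + I*√78)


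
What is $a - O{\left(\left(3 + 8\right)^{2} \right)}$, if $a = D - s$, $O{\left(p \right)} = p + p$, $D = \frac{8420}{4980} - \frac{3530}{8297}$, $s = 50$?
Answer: $- \frac{600644209}{2065953} \approx -290.73$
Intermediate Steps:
$D = \frac{2614067}{2065953}$ ($D = 8420 \cdot \frac{1}{4980} - \frac{3530}{8297} = \frac{421}{249} - \frac{3530}{8297} = \frac{2614067}{2065953} \approx 1.2653$)
$O{\left(p \right)} = 2 p$
$a = - \frac{100683583}{2065953}$ ($a = \frac{2614067}{2065953} - 50 = - \frac{100683583}{2065953} \approx -48.735$)
$a - O{\left(\left(3 + 8\right)^{2} \right)} = - \frac{100683583}{2065953} - 2 \left(3 + 8\right)^{2} = - \frac{100683583}{2065953} - 2 \cdot 11^{2} = - \frac{100683583}{2065953} - 2 \cdot 121 = - \frac{100683583}{2065953} - 242 = - \frac{600644209}{2065953}$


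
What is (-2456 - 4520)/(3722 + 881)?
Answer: -6976/4603 ≈ -1.5155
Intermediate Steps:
(-2456 - 4520)/(3722 + 881) = -6976/4603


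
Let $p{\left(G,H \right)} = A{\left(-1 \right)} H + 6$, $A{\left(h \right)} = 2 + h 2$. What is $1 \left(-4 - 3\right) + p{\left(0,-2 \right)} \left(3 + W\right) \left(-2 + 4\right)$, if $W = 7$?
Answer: $113$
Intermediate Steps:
$A{\left(h \right)} = 2 + 2 h$
$p{\left(G,H \right)} = 6$ ($p{\left(G,H \right)} = \left(2 + 2 \left(-1\right)\right) H + 6 = \left(2 - 2\right) H + 6 = 0 H + 6 = 0 + 6 = 6$)
$1 \left(-4 - 3\right) + p{\left(0,-2 \right)} \left(3 + W\right) \left(-2 + 4\right) = 1 \left(-4 - 3\right) + 6 \left(3 + 7\right) \left(-2 + 4\right) = 1 \left(-7\right) + 6 \cdot 10 \cdot 2 = -7 + 6 \cdot 20 = -7 + 120 = 113$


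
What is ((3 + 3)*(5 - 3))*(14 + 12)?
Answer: 312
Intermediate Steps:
((3 + 3)*(5 - 3))*(14 + 12) = (6*2)*26 = 12*26 = 312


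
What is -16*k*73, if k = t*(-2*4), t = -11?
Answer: -102784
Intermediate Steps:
k = 88 (k = -(-22)*4 = -11*(-8) = 88)
-16*k*73 = -16*88*73 = -1408*73 = -102784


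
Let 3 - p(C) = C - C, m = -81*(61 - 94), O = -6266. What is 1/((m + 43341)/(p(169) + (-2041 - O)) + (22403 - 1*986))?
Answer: 2114/45298545 ≈ 4.6668e-5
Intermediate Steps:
m = 2673 (m = -81*(-33) = 2673)
p(C) = 3 (p(C) = 3 - (C - C) = 3 - 1*0 = 3 + 0 = 3)
1/((m + 43341)/(p(169) + (-2041 - O)) + (22403 - 1*986)) = 1/((2673 + 43341)/(3 + (-2041 - 1*(-6266))) + (22403 - 1*986)) = 1/(46014/(3 + (-2041 + 6266)) + (22403 - 986)) = 1/(46014/(3 + 4225) + 21417) = 1/(46014/4228 + 21417) = 1/(46014*(1/4228) + 21417) = 1/(23007/2114 + 21417) = 1/(45298545/2114) = 2114/45298545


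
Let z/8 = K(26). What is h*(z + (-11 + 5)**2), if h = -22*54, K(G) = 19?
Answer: -223344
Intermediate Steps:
h = -1188
z = 152 (z = 8*19 = 152)
h*(z + (-11 + 5)**2) = -1188*(152 + (-11 + 5)**2) = -1188*(152 + (-6)**2) = -1188*(152 + 36) = -1188*188 = -223344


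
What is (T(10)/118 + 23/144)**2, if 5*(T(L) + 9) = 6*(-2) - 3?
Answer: 243049/72182016 ≈ 0.0033672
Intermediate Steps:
T(L) = -12 (T(L) = -9 + (6*(-2) - 3)/5 = -9 + (-12 - 3)/5 = -9 + (1/5)*(-15) = -9 - 3 = -12)
(T(10)/118 + 23/144)**2 = (-12/118 + 23/144)**2 = (-12*1/118 + 23*(1/144))**2 = (-6/59 + 23/144)**2 = (493/8496)**2 = 243049/72182016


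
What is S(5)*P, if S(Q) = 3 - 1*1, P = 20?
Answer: 40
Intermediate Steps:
S(Q) = 2 (S(Q) = 3 - 1 = 2)
S(5)*P = 2*20 = 40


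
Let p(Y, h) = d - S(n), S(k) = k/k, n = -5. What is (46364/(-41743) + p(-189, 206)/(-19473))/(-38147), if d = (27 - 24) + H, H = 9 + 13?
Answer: 301282668/10336075104511 ≈ 2.9149e-5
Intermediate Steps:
H = 22
d = 25 (d = (27 - 24) + 22 = 3 + 22 = 25)
S(k) = 1
p(Y, h) = 24 (p(Y, h) = 25 - 1*1 = 25 - 1 = 24)
(46364/(-41743) + p(-189, 206)/(-19473))/(-38147) = (46364/(-41743) + 24/(-19473))/(-38147) = (46364*(-1/41743) + 24*(-1/19473))*(-1/38147) = (-46364/41743 - 8/6491)*(-1/38147) = -301282668/270953813*(-1/38147) = 301282668/10336075104511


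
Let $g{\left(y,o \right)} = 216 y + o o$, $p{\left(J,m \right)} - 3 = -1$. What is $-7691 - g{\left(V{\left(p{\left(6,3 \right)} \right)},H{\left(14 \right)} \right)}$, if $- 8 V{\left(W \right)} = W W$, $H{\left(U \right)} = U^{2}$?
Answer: $-45999$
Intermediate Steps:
$p{\left(J,m \right)} = 2$ ($p{\left(J,m \right)} = 3 - 1 = 2$)
$V{\left(W \right)} = - \frac{W^{2}}{8}$ ($V{\left(W \right)} = - \frac{W W}{8} = - \frac{W^{2}}{8}$)
$g{\left(y,o \right)} = o^{2} + 216 y$ ($g{\left(y,o \right)} = 216 y + o^{2} = o^{2} + 216 y$)
$-7691 - g{\left(V{\left(p{\left(6,3 \right)} \right)},H{\left(14 \right)} \right)} = -7691 - \left(\left(14^{2}\right)^{2} + 216 \left(- \frac{2^{2}}{8}\right)\right) = -7691 - \left(196^{2} + 216 \left(\left(- \frac{1}{8}\right) 4\right)\right) = -7691 - \left(38416 + 216 \left(- \frac{1}{2}\right)\right) = -7691 - \left(38416 - 108\right) = -7691 - 38308 = -45999$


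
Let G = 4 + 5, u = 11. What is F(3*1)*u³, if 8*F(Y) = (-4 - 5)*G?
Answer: -107811/8 ≈ -13476.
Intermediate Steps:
G = 9
F(Y) = -81/8 (F(Y) = ((-4 - 5)*9)/8 = (-9*9)/8 = (⅛)*(-81) = -81/8)
F(3*1)*u³ = -81/8*11³ = -81/8*1331 = -107811/8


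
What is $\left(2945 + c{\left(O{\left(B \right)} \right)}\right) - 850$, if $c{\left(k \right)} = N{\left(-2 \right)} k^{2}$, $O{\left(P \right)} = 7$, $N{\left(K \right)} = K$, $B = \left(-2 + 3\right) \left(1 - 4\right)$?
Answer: $1997$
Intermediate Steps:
$B = -3$ ($B = 1 \left(-3\right) = -3$)
$c{\left(k \right)} = - 2 k^{2}$
$\left(2945 + c{\left(O{\left(B \right)} \right)}\right) - 850 = \left(2945 - 2 \cdot 7^{2}\right) - 850 = \left(2945 - 98\right) - 850 = 2847 - 850 = 1997$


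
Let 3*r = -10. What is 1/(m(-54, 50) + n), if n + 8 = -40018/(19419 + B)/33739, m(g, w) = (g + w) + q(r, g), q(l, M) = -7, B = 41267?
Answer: -1023742477/19451127072 ≈ -0.052631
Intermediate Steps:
r = -10/3 (r = (1/3)*(-10) = -10/3 ≈ -3.3333)
m(g, w) = -7 + g + w (m(g, w) = (g + w) - 7 = -7 + g + w)
n = -8189959825/1023742477 (n = -8 - 40018/(19419 + 41267)/33739 = -8 - 40018/60686*(1/33739) = -8 - 40018*1/60686*(1/33739) = -8 - 20009/30343*1/33739 = -8 - 20009/1023742477 = -8189959825/1023742477 ≈ -8.0000)
1/(m(-54, 50) + n) = 1/((-7 - 54 + 50) - 8189959825/1023742477) = 1/(-11 - 8189959825/1023742477) = 1/(-19451127072/1023742477) = -1023742477/19451127072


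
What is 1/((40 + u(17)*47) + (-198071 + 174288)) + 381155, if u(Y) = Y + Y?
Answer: 8440677474/22145 ≈ 3.8116e+5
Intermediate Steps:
u(Y) = 2*Y
1/((40 + u(17)*47) + (-198071 + 174288)) + 381155 = 1/((40 + (2*17)*47) + (-198071 + 174288)) + 381155 = 1/((40 + 34*47) - 23783) + 381155 = 1/((40 + 1598) - 23783) + 381155 = 1/(1638 - 23783) + 381155 = 1/(-22145) + 381155 = -1/22145 + 381155 = 8440677474/22145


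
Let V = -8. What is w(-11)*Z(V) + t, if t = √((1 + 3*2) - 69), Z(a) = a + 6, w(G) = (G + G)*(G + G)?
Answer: -968 + I*√62 ≈ -968.0 + 7.874*I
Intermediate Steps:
w(G) = 4*G² (w(G) = (2*G)*(2*G) = 4*G²)
Z(a) = 6 + a
t = I*√62 (t = √((1 + 6) - 69) = √(7 - 69) = √(-62) = I*√62 ≈ 7.874*I)
w(-11)*Z(V) + t = (4*(-11)²)*(6 - 8) + I*√62 = (4*121)*(-2) + I*√62 = 484*(-2) + I*√62 = -968 + I*√62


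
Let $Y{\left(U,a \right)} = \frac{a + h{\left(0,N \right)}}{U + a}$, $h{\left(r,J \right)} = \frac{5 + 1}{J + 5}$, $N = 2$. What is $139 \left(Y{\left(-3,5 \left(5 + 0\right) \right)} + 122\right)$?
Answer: $\frac{2636691}{154} \approx 17121.0$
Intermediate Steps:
$h{\left(r,J \right)} = \frac{6}{5 + J}$
$Y{\left(U,a \right)} = \frac{\frac{6}{7} + a}{U + a}$ ($Y{\left(U,a \right)} = \frac{a + \frac{6}{5 + 2}}{U + a} = \frac{a + \frac{6}{7}}{U + a} = \frac{\frac{6}{7} + a}{U + a}$)
$139 \left(Y{\left(-3,5 \left(5 + 0\right) \right)} + 122\right) = 139 \left(\frac{\frac{6}{7} + 5 \left(5 + 0\right)}{-3 + 5 \left(5 + 0\right)} + 122\right) = 139 \left(\frac{\frac{6}{7} + 5 \cdot 5}{-3 + 5 \cdot 5} + 122\right) = 139 \left(\frac{\frac{6}{7} + 25}{-3 + 25} + 122\right) = 139 \left(\frac{1}{22} \cdot \frac{181}{7} + 122\right) = 139 \left(\frac{181}{154} + 122\right) = 139 \cdot \frac{18969}{154} = \frac{2636691}{154}$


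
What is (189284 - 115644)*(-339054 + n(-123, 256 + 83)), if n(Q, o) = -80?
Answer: -24973827760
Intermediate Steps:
(189284 - 115644)*(-339054 + n(-123, 256 + 83)) = (189284 - 115644)*(-339054 - 80) = 73640*(-339134) = -24973827760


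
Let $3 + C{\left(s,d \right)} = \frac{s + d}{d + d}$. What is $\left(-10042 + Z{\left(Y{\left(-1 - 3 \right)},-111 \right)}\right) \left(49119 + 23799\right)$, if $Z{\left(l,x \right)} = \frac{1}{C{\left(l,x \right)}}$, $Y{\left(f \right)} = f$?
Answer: $- \frac{403481836152}{551} \approx -7.3227 \cdot 10^{8}$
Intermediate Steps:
$C{\left(s,d \right)} = -3 + \frac{d + s}{2 d}$ ($C{\left(s,d \right)} = -3 + \frac{s + d}{d + d} = -3 + \frac{d + s}{2 d}$)
$Z{\left(l,x \right)} = \frac{2 x}{l - 5 x}$ ($Z{\left(l,x \right)} = \frac{1}{\frac{1}{2} \frac{1}{x} \left(l - 5 x\right)} = \frac{2 x}{l - 5 x}$)
$\left(-10042 + Z{\left(Y{\left(-1 - 3 \right)},-111 \right)}\right) \left(49119 + 23799\right) = \left(-10042 + 2 \left(-111\right) \frac{1}{\left(-1 - 3\right) - -555}\right) \left(49119 + 23799\right) = \left(-10042 + 2 \left(-111\right) \frac{1}{-4 + 555}\right) 72918 = \left(-10042 + 2 \left(-111\right) \frac{1}{551}\right) 72918 = \left(-10042 - \frac{222}{551}\right) 72918 = \left(- \frac{5533364}{551}\right) 72918 = - \frac{403481836152}{551}$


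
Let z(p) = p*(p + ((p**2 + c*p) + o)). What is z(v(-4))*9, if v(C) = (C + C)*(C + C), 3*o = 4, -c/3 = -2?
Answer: 2618112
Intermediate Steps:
c = 6 (c = -3*(-2) = 6)
o = 4/3 (o = (1/3)*4 = 4/3 ≈ 1.3333)
v(C) = 4*C**2 (v(C) = (2*C)*(2*C) = 4*C**2)
z(p) = p*(4/3 + p**2 + 7*p) (z(p) = p*(p + ((p**2 + 6*p) + 4/3)) = p*(p + (4/3 + p**2 + 6*p)) = p*(4/3 + p**2 + 7*p))
z(v(-4))*9 = ((4*(-4)**2)*(4 + 3*(4*(-4)**2)**2 + 21*(4*(-4)**2))/3)*9 = ((4*16)*(4 + 3*(4*16)**2 + 21*(4*16))/3)*9 = ((1/3)*64*(4 + 3*64**2 + 21*64))*9 = ((1/3)*64*(4 + 3*4096 + 1344))*9 = ((1/3)*64*(4 + 12288 + 1344))*9 = ((1/3)*64*13636)*9 = (872704/3)*9 = 2618112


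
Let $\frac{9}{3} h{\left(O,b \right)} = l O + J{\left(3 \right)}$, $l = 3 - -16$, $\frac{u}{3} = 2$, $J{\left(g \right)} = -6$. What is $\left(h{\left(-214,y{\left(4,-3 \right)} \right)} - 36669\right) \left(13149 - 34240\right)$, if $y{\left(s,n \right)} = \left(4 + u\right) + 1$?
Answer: $\frac{2406040189}{3} \approx 8.0201 \cdot 10^{8}$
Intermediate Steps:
$u = 6$ ($u = 3 \cdot 2 = 6$)
$l = 19$ ($l = 3 + 16 = 19$)
$y{\left(s,n \right)} = 11$ ($y{\left(s,n \right)} = \left(4 + 6\right) + 1 = 10 + 1 = 11$)
$h{\left(O,b \right)} = -2 + \frac{19 O}{3}$ ($h{\left(O,b \right)} = \frac{19 O - 6}{3} = \frac{-6 + 19 O}{3} = -2 + \frac{19 O}{3}$)
$\left(h{\left(-214,y{\left(4,-3 \right)} \right)} - 36669\right) \left(13149 - 34240\right) = \left(\left(-2 + \frac{19}{3} \left(-214\right)\right) - 36669\right) \left(13149 - 34240\right) = \left(\left(-2 - \frac{4066}{3}\right) - 36669\right) \left(-21091\right) = \left(- \frac{4072}{3} - 36669\right) \left(-21091\right) = \left(- \frac{114079}{3}\right) \left(-21091\right) = \frac{2406040189}{3}$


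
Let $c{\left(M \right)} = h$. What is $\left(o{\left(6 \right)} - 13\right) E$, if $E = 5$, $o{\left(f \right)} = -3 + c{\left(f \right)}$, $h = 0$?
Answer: $-80$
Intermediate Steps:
$c{\left(M \right)} = 0$
$o{\left(f \right)} = -3$ ($o{\left(f \right)} = -3 + 0 = -3$)
$\left(o{\left(6 \right)} - 13\right) E = \left(-3 - 13\right) 5 = \left(-16\right) 5 = -80$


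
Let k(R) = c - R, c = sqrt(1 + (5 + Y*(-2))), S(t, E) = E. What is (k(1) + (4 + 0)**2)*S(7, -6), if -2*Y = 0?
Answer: -90 - 6*sqrt(6) ≈ -104.70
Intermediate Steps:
Y = 0 (Y = -1/2*0 = 0)
c = sqrt(6) (c = sqrt(1 + (5 + 0*(-2))) = sqrt(1 + (5 + 0)) = sqrt(1 + 5) = sqrt(6) ≈ 2.4495)
k(R) = sqrt(6) - R
(k(1) + (4 + 0)**2)*S(7, -6) = ((sqrt(6) - 1*1) + (4 + 0)**2)*(-6) = ((sqrt(6) - 1) + 4**2)*(-6) = ((-1 + sqrt(6)) + 16)*(-6) = (15 + sqrt(6))*(-6) = -90 - 6*sqrt(6)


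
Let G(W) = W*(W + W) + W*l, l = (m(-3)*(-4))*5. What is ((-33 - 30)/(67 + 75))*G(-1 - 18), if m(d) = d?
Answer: 13167/71 ≈ 185.45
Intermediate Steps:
l = 60 (l = -3*(-4)*5 = 12*5 = 60)
G(W) = 2*W² + 60*W (G(W) = W*(W + W) + W*60 = W*(2*W) + 60*W = 2*W² + 60*W)
((-33 - 30)/(67 + 75))*G(-1 - 18) = ((-33 - 30)/(67 + 75))*(2*(-1 - 18)*(30 + (-1 - 18))) = (-63/142)*(2*(-19)*(30 - 19)) = (-63*1/142)*(2*(-19)*11) = -63/142*(-418) = 13167/71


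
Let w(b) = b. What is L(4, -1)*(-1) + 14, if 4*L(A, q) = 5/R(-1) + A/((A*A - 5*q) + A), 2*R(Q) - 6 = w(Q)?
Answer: 673/50 ≈ 13.460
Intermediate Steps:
R(Q) = 3 + Q/2
L(A, q) = ½ + A/(4*(A + A² - 5*q)) (L(A, q) = (5/(3 + (½)*(-1)) + A/((A*A - 5*q) + A))/4 = (5/(3 - ½) + A/((A² - 5*q) + A))/4 = (5/(5/2) + A/(A + A² - 5*q))/4 = (5*(⅖) + A/(A + A² - 5*q))/4 = (2 + A/(A + A² - 5*q))/4 = ½ + A/(4*(A + A² - 5*q)))
L(4, -1)*(-1) + 14 = ((-10*(-1) + 2*4² + 3*4)/(4*(4 + 4² - 5*(-1))))*(-1) + 14 = ((10 + 2*16 + 12)/(4*(4 + 16 + 5)))*(-1) + 14 = ((¼)*(10 + 32 + 12)/25)*(-1) + 14 = ((¼)*(1/25)*54)*(-1) + 14 = (27/50)*(-1) + 14 = -27/50 + 14 = 673/50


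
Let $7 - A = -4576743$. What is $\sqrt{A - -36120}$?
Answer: $\sqrt{4612870} \approx 2147.8$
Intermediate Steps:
$A = 4576750$ ($A = 7 - -4576743 = 7 + 4576743 = 4576750$)
$\sqrt{A - -36120} = \sqrt{4576750 - -36120} = \sqrt{4576750 + 36120} = \sqrt{4612870}$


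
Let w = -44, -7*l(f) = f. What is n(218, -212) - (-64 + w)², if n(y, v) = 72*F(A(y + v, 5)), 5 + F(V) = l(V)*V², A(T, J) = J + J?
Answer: -156168/7 ≈ -22310.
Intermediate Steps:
l(f) = -f/7
A(T, J) = 2*J
F(V) = -5 - V³/7 (F(V) = -5 + (-V/7)*V² = -5 - V³/7)
n(y, v) = -74520/7 (n(y, v) = 72*(-5 - (2*5)³/7) = 72*(-5 - ⅐*10³) = 72*(-5 - ⅐*1000) = 72*(-5 - 1000/7) = 72*(-1035/7) = -74520/7)
n(218, -212) - (-64 + w)² = -74520/7 - (-64 - 44)² = -74520/7 - 1*(-108)² = -74520/7 - 1*11664 = -74520/7 - 11664 = -156168/7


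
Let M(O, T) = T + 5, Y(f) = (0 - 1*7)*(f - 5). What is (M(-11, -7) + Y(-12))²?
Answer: 13689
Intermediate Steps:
Y(f) = 35 - 7*f (Y(f) = (0 - 7)*(-5 + f) = -7*(-5 + f) = 35 - 7*f)
M(O, T) = 5 + T
(M(-11, -7) + Y(-12))² = ((5 - 7) + (35 - 7*(-12)))² = (-2 + (35 + 84))² = (-2 + 119)² = 117² = 13689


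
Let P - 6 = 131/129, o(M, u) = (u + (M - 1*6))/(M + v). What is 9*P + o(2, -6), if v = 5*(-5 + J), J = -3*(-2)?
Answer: 18575/301 ≈ 61.711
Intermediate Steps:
J = 6
v = 5 (v = 5*(-5 + 6) = 5*1 = 5)
o(M, u) = (-6 + M + u)/(5 + M) (o(M, u) = (u + (M - 1*6))/(M + 5) = (u + (M - 6))/(5 + M) = (u + (-6 + M))/(5 + M) = (-6 + M + u)/(5 + M))
P = 905/129 (P = 6 + 131/129 = 905/129 ≈ 7.0155)
9*P + o(2, -6) = 9*(905/129) + (-6 + 2 - 6)/(5 + 2) = 2715/43 - 10/7 = 18575/301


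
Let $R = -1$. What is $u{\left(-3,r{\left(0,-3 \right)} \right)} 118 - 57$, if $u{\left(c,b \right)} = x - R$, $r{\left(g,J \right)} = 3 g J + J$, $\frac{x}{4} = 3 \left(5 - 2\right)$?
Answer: $4309$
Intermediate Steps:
$x = 36$ ($x = 4 \cdot 3 \left(5 - 2\right) = 4 \cdot 3 \cdot 3 = 4 \cdot 9 = 36$)
$r{\left(g,J \right)} = J + 3 J g$ ($r{\left(g,J \right)} = 3 J g + J = J + 3 J g$)
$u{\left(c,b \right)} = 37$ ($u{\left(c,b \right)} = 36 - -1 = 36 + 1 = 37$)
$u{\left(-3,r{\left(0,-3 \right)} \right)} 118 - 57 = 37 \cdot 118 - 57 = 4366 - 57 = 4309$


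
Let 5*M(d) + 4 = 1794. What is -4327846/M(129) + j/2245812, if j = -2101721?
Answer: -4860140448535/402000348 ≈ -12090.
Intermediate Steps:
M(d) = 358 (M(d) = -⅘ + (⅕)*1794 = -⅘ + 1794/5 = 358)
-4327846/M(129) + j/2245812 = -4327846/358 - 2101721/2245812 = -4327846*1/358 - 2101721*1/2245812 = -2163923/179 - 2101721/2245812 = -4860140448535/402000348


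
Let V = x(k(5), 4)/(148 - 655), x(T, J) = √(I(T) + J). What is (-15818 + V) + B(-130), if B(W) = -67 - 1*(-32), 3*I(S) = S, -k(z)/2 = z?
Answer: -15853 - √6/1521 ≈ -15853.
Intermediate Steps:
k(z) = -2*z
I(S) = S/3
B(W) = -35 (B(W) = -67 + 32 = -35)
x(T, J) = √(J + T/3) (x(T, J) = √(T/3 + J) = √(J + T/3))
V = -√6/1521 (V = (√(3*(-2*5) + 9*4)/3)/(148 - 655) = (√(3*(-10) + 36)/3)/(-507) = (√(-30 + 36)/3)*(-1/507) = (√6/3)*(-1/507) = -√6/1521 ≈ -0.0016104)
(-15818 + V) + B(-130) = (-15818 - √6/1521) - 35 = -15853 - √6/1521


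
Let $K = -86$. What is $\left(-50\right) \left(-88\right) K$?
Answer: $-378400$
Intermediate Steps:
$\left(-50\right) \left(-88\right) K = \left(-50\right) \left(-88\right) \left(-86\right) = 4400 \left(-86\right) = -378400$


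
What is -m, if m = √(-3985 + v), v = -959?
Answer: -4*I*√309 ≈ -70.314*I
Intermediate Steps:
m = 4*I*√309 (m = √(-3985 - 959) = √(-4944) = 4*I*√309 ≈ 70.314*I)
-m = -4*I*√309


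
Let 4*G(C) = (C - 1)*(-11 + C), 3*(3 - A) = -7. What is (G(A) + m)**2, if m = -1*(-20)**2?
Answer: 213773641/1296 ≈ 1.6495e+5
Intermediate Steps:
A = 16/3 (A = 3 - 1/3*(-7) = 3 + 7/3 = 16/3 ≈ 5.3333)
G(C) = (-1 + C)*(-11 + C)/4 (G(C) = ((C - 1)*(-11 + C))/4 = ((-1 + C)*(-11 + C))/4 = (-1 + C)*(-11 + C)/4)
m = -400 (m = -1*400 = -400)
(G(A) + m)**2 = ((11/4 - 3*16/3 + (16/3)**2/4) - 400)**2 = ((11/4 - 16 + (1/4)*(256/9)) - 400)**2 = ((11/4 - 16 + 64/9) - 400)**2 = (-221/36 - 400)**2 = (-14621/36)**2 = 213773641/1296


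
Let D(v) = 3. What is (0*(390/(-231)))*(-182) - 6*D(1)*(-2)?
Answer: 36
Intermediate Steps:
(0*(390/(-231)))*(-182) - 6*D(1)*(-2) = (0*(390/(-231)))*(-182) - 6*3*(-2) = (0*(390*(-1/231)))*(-182) - 18*(-2) = (0*(-130/77))*(-182) + 36 = 0*(-182) + 36 = 0 + 36 = 36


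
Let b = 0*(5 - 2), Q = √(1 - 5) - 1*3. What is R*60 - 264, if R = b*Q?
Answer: -264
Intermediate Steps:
Q = -3 + 2*I (Q = √(-4) - 3 = 2*I - 3 = -3 + 2*I ≈ -3.0 + 2.0*I)
b = 0 (b = 0*3 = 0)
R = 0 (R = 0*(-3 + 2*I) = 0)
R*60 - 264 = 0*60 - 264 = 0 - 264 = -264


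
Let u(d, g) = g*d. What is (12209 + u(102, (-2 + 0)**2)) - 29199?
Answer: -16582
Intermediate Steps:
u(d, g) = d*g
(12209 + u(102, (-2 + 0)**2)) - 29199 = (12209 + 102*(-2 + 0)**2) - 29199 = (12209 + 102*(-2)**2) - 29199 = (12209 + 102*4) - 29199 = (12209 + 408) - 29199 = 12617 - 29199 = -16582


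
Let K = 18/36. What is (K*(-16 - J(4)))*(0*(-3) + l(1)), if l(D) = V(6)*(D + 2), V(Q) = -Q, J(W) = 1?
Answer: 153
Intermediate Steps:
K = 1/2 (K = 18*(1/36) = 1/2 ≈ 0.50000)
l(D) = -12 - 6*D (l(D) = (-1*6)*(D + 2) = -6*(2 + D) = -12 - 6*D)
(K*(-16 - J(4)))*(0*(-3) + l(1)) = ((-16 - 1*1)/2)*(0*(-3) + (-12 - 6*1)) = ((-16 - 1)/2)*(0 + (-12 - 6)) = ((1/2)*(-17))*(0 - 18) = -17/2*(-18) = 153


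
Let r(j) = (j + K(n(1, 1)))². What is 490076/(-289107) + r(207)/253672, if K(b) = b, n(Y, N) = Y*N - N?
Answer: -111930613229/73338350904 ≈ -1.5262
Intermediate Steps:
n(Y, N) = -N + N*Y (n(Y, N) = N*Y - N = -N + N*Y)
r(j) = j² (r(j) = (j + 1*(-1 + 1))² = (j + 1*0)² = (j + 0)² = j²)
490076/(-289107) + r(207)/253672 = 490076/(-289107) + 207²/253672 = 490076*(-1/289107) + 42849*(1/253672) = -490076/289107 + 42849/253672 = -111930613229/73338350904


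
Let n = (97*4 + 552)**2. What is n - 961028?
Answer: -77428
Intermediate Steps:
n = 883600 (n = (388 + 552)**2 = 940**2 = 883600)
n - 961028 = 883600 - 961028 = -77428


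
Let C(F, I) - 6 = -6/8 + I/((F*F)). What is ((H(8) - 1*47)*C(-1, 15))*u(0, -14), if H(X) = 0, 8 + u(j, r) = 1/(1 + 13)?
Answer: 422577/56 ≈ 7546.0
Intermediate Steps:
C(F, I) = 21/4 + I/F² (C(F, I) = 6 + (-6/8 + I/((F*F))) = 6 + (-6*⅛ + I/(F²)) = 6 + (-¾ + I/F²) = 21/4 + I/F²)
u(j, r) = -111/14 (u(j, r) = -8 + 1/(1 + 13) = -8 + 1/14 = -111/14)
((H(8) - 1*47)*C(-1, 15))*u(0, -14) = ((0 - 1*47)*(21/4 + 15/(-1)²))*(-111/14) = ((0 - 47)*(21/4 + 15*1))*(-111/14) = -47*(21/4 + 15)*(-111/14) = -47*81/4*(-111/14) = -3807/4*(-111/14) = 422577/56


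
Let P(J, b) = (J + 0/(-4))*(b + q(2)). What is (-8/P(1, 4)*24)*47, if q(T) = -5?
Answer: 9024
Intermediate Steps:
P(J, b) = J*(-5 + b) (P(J, b) = (J + 0/(-4))*(b - 5) = (J + 0*(-1/4))*(-5 + b) = (J + 0)*(-5 + b) = J*(-5 + b))
(-8/P(1, 4)*24)*47 = (-8/(-5 + 4)*24)*47 = (-8/(1*(-1))*24)*47 = (-8/(-1)*24)*47 = (-8*(-1)*24)*47 = (8*24)*47 = 192*47 = 9024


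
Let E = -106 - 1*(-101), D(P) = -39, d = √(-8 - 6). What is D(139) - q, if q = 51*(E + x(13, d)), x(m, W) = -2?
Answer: 318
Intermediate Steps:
d = I*√14 (d = √(-14) = I*√14 ≈ 3.7417*I)
E = -5 (E = -106 + 101 = -5)
q = -357 (q = 51*(-5 - 2) = 51*(-7) = -357)
D(139) - q = -39 - 1*(-357) = -39 + 357 = 318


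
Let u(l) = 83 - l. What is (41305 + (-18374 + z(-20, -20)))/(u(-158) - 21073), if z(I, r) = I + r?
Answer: -22891/20832 ≈ -1.0988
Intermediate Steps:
(41305 + (-18374 + z(-20, -20)))/(u(-158) - 21073) = (41305 + (-18374 + (-20 - 20)))/((83 - 1*(-158)) - 21073) = (41305 + (-18374 - 40))/((83 + 158) - 21073) = (41305 - 18414)/(241 - 21073) = 22891/(-20832) = 22891*(-1/20832) = -22891/20832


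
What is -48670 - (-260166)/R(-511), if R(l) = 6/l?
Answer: -22206141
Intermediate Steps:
-48670 - (-260166)/R(-511) = -48670 - (-260166)/(6/(-511)) = -48670 - (-260166)/(6*(-1/511)) = -48670 - (-260166)/(-6/511) = -48670 - (-260166)*(-511)/6 = -48670 - 1*22157471 = -48670 - 22157471 = -22206141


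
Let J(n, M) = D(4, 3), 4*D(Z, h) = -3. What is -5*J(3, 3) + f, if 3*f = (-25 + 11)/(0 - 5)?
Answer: 281/60 ≈ 4.6833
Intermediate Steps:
D(Z, h) = -¾ (D(Z, h) = (¼)*(-3) = -¾)
J(n, M) = -¾
f = 14/15 (f = ((-25 + 11)/(0 - 5))/3 = (-14/(-5))/3 = (-14*(-⅕))/3 = (⅓)*(14/5) = 14/15 ≈ 0.93333)
-5*J(3, 3) + f = -5*(-¾) + 14/15 = 15/4 + 14/15 = 281/60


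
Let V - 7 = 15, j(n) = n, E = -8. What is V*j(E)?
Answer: -176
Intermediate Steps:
V = 22 (V = 7 + 15 = 22)
V*j(E) = 22*(-8) = -176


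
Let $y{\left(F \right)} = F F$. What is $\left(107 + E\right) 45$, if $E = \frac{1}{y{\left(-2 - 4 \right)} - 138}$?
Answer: $\frac{163695}{34} \approx 4814.6$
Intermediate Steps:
$y{\left(F \right)} = F^{2}$
$E = - \frac{1}{102}$ ($E = \frac{1}{\left(-2 - 4\right)^{2} - 138} = \frac{1}{\left(-6\right)^{2} - 138} = \frac{1}{36 - 138} = \frac{1}{-102} = - \frac{1}{102} \approx -0.0098039$)
$\left(107 + E\right) 45 = \left(107 - \frac{1}{102}\right) 45 = \frac{10913}{102} \cdot 45 = \frac{163695}{34}$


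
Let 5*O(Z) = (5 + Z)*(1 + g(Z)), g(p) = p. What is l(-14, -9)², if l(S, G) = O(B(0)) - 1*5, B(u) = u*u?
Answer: 16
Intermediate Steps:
B(u) = u²
O(Z) = (1 + Z)*(5 + Z)/5 (O(Z) = ((5 + Z)*(1 + Z))/5 = ((1 + Z)*(5 + Z))/5 = (1 + Z)*(5 + Z)/5)
l(S, G) = -4 (l(S, G) = (1 + (0²)²/5 + (6/5)*0²) - 1*5 = (1 + (⅕)*0² + (6/5)*0) - 5 = (1 + (⅕)*0 + 0) - 5 = (1 + 0 + 0) - 5 = 1 - 5 = -4)
l(-14, -9)² = (-4)² = 16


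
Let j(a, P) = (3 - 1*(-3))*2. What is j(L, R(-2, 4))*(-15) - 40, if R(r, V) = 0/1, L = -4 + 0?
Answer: -220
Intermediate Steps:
L = -4
R(r, V) = 0 (R(r, V) = 0*1 = 0)
j(a, P) = 12 (j(a, P) = (3 + 3)*2 = 6*2 = 12)
j(L, R(-2, 4))*(-15) - 40 = 12*(-15) - 40 = -180 - 40 = -220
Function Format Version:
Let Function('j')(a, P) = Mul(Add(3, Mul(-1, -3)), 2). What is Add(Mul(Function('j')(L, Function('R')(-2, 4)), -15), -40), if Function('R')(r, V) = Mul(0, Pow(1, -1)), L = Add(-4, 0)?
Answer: -220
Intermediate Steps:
L = -4
Function('R')(r, V) = 0 (Function('R')(r, V) = Mul(0, 1) = 0)
Function('j')(a, P) = 12 (Function('j')(a, P) = Mul(Add(3, 3), 2) = Mul(6, 2) = 12)
Add(Mul(Function('j')(L, Function('R')(-2, 4)), -15), -40) = Add(Mul(12, -15), -40) = Add(-180, -40) = -220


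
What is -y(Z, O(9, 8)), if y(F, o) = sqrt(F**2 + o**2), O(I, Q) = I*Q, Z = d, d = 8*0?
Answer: -72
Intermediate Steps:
d = 0
Z = 0
-y(Z, O(9, 8)) = -sqrt(0**2 + (9*8)**2) = -sqrt(0 + 72**2) = -sqrt(0 + 5184) = -sqrt(5184) = -1*72 = -72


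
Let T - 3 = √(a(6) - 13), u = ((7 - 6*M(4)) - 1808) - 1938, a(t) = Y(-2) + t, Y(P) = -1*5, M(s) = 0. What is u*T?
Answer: -11217 - 7478*I*√3 ≈ -11217.0 - 12952.0*I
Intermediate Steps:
Y(P) = -5
a(t) = -5 + t
u = -3739 (u = ((7 - 6*0) - 1808) - 1938 = ((7 + 0) - 1808) - 1938 = (7 - 1808) - 1938 = -1801 - 1938 = -3739)
T = 3 + 2*I*√3 (T = 3 + √((-5 + 6) - 13) = 3 + √(1 - 13) = 3 + √(-12) = 3 + 2*I*√3 ≈ 3.0 + 3.4641*I)
u*T = -3739*(3 + 2*I*√3) = -11217 - 7478*I*√3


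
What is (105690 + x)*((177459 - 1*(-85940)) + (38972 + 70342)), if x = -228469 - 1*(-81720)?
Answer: -15303223067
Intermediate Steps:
x = -146749 (x = -228469 + 81720 = -146749)
(105690 + x)*((177459 - 1*(-85940)) + (38972 + 70342)) = (105690 - 146749)*((177459 - 1*(-85940)) + (38972 + 70342)) = -41059*((177459 + 85940) + 109314) = -41059*(263399 + 109314) = -41059*372713 = -15303223067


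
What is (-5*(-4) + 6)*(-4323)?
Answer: -112398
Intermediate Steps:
(-5*(-4) + 6)*(-4323) = (20 + 6)*(-4323) = 26*(-4323) = -112398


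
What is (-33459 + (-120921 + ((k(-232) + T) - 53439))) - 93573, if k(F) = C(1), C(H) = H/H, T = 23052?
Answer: -278339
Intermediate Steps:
C(H) = 1
k(F) = 1
(-33459 + (-120921 + ((k(-232) + T) - 53439))) - 93573 = (-33459 + (-120921 + ((1 + 23052) - 53439))) - 93573 = (-33459 + (-120921 + (23053 - 53439))) - 93573 = (-33459 + (-120921 - 30386)) - 93573 = (-33459 - 151307) - 93573 = -184766 - 93573 = -278339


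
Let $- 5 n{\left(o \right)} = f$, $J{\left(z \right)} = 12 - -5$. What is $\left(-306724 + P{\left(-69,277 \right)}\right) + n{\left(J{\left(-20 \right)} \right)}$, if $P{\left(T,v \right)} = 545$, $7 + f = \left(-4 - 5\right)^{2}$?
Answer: $- \frac{1530969}{5} \approx -3.0619 \cdot 10^{5}$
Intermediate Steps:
$f = 74$ ($f = -7 + \left(-4 - 5\right)^{2} = -7 + \left(-9\right)^{2} = -7 + 81 = 74$)
$J{\left(z \right)} = 17$ ($J{\left(z \right)} = 12 + 5 = 17$)
$n{\left(o \right)} = - \frac{74}{5}$ ($n{\left(o \right)} = \left(- \frac{1}{5}\right) 74 = - \frac{74}{5}$)
$\left(-306724 + P{\left(-69,277 \right)}\right) + n{\left(J{\left(-20 \right)} \right)} = \left(-306724 + 545\right) - \frac{74}{5} = -306179 - \frac{74}{5} = - \frac{1530969}{5}$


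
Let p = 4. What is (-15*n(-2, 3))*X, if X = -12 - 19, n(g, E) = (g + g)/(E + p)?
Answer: -1860/7 ≈ -265.71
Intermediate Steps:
n(g, E) = 2*g/(4 + E) (n(g, E) = (g + g)/(E + 4) = (2*g)/(4 + E) = 2*g/(4 + E))
X = -31
(-15*n(-2, 3))*X = -30*(-2)/(4 + 3)*(-31) = -30*(-2)/7*(-31) = -15*(-4/7)*(-31) = (60/7)*(-31) = -1860/7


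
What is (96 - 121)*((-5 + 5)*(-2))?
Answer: 0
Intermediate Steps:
(96 - 121)*((-5 + 5)*(-2)) = -0*(-2) = -25*0 = 0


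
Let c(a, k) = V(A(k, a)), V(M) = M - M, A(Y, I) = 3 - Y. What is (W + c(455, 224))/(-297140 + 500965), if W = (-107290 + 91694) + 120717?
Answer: 3391/6575 ≈ 0.51574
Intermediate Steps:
V(M) = 0
c(a, k) = 0
W = 105121 (W = -15596 + 120717 = 105121)
(W + c(455, 224))/(-297140 + 500965) = (105121 + 0)/(-297140 + 500965) = 105121/203825 = 105121*(1/203825) = 3391/6575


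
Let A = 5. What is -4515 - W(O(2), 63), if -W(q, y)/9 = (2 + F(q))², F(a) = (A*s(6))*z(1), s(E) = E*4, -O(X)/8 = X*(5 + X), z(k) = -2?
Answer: 505281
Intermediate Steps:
O(X) = -8*X*(5 + X)
s(E) = 4*E
F(a) = -240 (F(a) = (5*(4*6))*(-2) = (5*24)*(-2) = 120*(-2) = -240)
W(q, y) = -509796 (W(q, y) = -9*(2 - 240)² = -9*(-238)² = -9*56644 = -509796)
-4515 - W(O(2), 63) = -4515 - 1*(-509796) = -4515 + 509796 = 505281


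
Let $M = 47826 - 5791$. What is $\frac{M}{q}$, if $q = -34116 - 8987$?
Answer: $- \frac{42035}{43103} \approx -0.97522$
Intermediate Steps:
$M = 42035$ ($M = 47826 + \left(-17401 + 11610\right) = 47826 - 5791 = 42035$)
$q = -43103$
$\frac{M}{q} = \frac{42035}{-43103} = 42035 \left(- \frac{1}{43103}\right) = - \frac{42035}{43103}$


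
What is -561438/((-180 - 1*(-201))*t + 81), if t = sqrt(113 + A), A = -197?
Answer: -1684314/1615 + 873348*I*sqrt(21)/1615 ≈ -1042.9 + 2478.1*I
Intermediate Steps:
t = 2*I*sqrt(21) (t = sqrt(113 - 197) = sqrt(-84) = 2*I*sqrt(21) ≈ 9.1651*I)
-561438/((-180 - 1*(-201))*t + 81) = -561438/((-180 - 1*(-201))*(2*I*sqrt(21)) + 81) = -561438/((-180 + 201)*(2*I*sqrt(21)) + 81) = -561438/(21*(2*I*sqrt(21)) + 81) = -561438/(42*I*sqrt(21) + 81) = -561438/(81 + 42*I*sqrt(21))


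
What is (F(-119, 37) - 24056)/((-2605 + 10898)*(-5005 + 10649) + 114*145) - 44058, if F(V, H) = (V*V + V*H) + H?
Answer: -2062893471137/46822222 ≈ -44058.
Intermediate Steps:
F(V, H) = H + V² + H*V (F(V, H) = (V² + H*V) + H = H + V² + H*V)
(F(-119, 37) - 24056)/((-2605 + 10898)*(-5005 + 10649) + 114*145) - 44058 = ((37 + (-119)² + 37*(-119)) - 24056)/((-2605 + 10898)*(-5005 + 10649) + 114*145) - 44058 = ((37 + 14161 - 4403) - 24056)/(8293*5644 + 16530) - 44058 = (9795 - 24056)/(46805692 + 16530) - 44058 = -14261/46822222 - 44058 = -2062893471137/46822222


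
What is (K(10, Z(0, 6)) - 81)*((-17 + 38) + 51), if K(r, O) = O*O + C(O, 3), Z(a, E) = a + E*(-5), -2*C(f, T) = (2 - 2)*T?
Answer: 58968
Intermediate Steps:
C(f, T) = 0 (C(f, T) = -(2 - 2)*T/2 = -0*T = -1/2*0 = 0)
Z(a, E) = a - 5*E
K(r, O) = O**2 (K(r, O) = O*O + 0 = O**2 + 0 = O**2)
(K(10, Z(0, 6)) - 81)*((-17 + 38) + 51) = ((0 - 5*6)**2 - 81)*((-17 + 38) + 51) = ((0 - 30)**2 - 81)*(21 + 51) = ((-30)**2 - 81)*72 = (900 - 81)*72 = 819*72 = 58968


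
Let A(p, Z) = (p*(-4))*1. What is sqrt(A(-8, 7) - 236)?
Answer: 2*I*sqrt(51) ≈ 14.283*I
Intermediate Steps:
A(p, Z) = -4*p (A(p, Z) = -4*p*1 = -4*p)
sqrt(A(-8, 7) - 236) = sqrt(-4*(-8) - 236) = sqrt(32 - 236) = sqrt(-204) = 2*I*sqrt(51)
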